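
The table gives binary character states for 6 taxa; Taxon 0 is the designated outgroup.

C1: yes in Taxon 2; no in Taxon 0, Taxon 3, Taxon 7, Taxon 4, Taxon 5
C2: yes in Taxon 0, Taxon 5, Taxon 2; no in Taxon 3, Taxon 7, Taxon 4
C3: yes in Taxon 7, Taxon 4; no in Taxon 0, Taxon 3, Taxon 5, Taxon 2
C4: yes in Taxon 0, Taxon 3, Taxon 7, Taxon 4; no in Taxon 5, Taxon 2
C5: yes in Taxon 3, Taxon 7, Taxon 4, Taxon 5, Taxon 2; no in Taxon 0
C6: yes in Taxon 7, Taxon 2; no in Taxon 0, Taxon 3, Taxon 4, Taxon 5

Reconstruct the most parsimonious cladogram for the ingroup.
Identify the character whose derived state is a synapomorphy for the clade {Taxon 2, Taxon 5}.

Character polarity is set by the outgroup: the derived state is whichever differs from the outgroup's state, so for C2, C4 the derived state is 'no', and for the remaining characters it is 'yes'.
C1: derived state 'yes' in Taxon 2 only — an autapomorphy, so it tells us nothing about relationships among taxa.
C2 (derived state 'no') is shared by Taxon 3, Taxon 4, and Taxon 7 — a synapomorphy uniting that clade.
C3 (derived state 'yes') is shared by Taxon 4 and Taxon 7 — a synapomorphy uniting that clade.
Only Taxon 2 and Taxon 5 show the derived state 'no' for C4, supporting them as a clade.
All ingroup taxa share the derived state 'yes' for C5; it defines the ingroup but does not resolve relationships within it.
C6 (state 'yes') occurs in Taxon 2 and Taxon 7 but conflicts with the nesting implied by the other characters — most parsimoniously interpreted as homoplasy.
Most parsimonious ingroup topology: ((Taxon 3,(Taxon 7,Taxon 4)),(Taxon 5,Taxon 2)).
The clade {Taxon 2, Taxon 5} is supported by C4: its derived state 'no' occurs in exactly those taxa and in no other taxon (including the outgroup).

C4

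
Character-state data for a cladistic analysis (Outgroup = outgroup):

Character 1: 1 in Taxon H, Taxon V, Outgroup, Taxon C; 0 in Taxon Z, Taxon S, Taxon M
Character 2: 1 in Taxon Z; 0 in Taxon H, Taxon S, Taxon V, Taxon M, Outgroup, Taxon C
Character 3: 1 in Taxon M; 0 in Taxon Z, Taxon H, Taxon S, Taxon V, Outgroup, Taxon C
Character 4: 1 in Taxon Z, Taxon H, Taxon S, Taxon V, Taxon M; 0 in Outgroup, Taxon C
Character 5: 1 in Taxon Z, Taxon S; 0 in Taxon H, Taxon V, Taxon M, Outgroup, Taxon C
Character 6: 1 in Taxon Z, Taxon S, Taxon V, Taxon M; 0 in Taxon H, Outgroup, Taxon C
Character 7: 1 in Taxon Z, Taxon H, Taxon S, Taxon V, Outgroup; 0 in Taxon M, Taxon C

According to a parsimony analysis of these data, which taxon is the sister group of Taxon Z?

Character polarity is set by the outgroup: the derived state is whichever differs from the outgroup's state, so for Character 1, Character 7 the derived state is '0', and for the remaining characters it is '1'.
Only Taxon M, Taxon S, and Taxon Z show the derived state '0' for Character 1, supporting them as a clade.
Character 2 (derived state '1') is unique to Taxon Z (autapomorphy; uninformative for grouping).
Character 3: derived state '1' in Taxon M only — an autapomorphy, so it tells us nothing about relationships among taxa.
Character 4 (derived state '1') is shared by Taxon H, Taxon M, Taxon S, Taxon V, and Taxon Z — a synapomorphy uniting that clade.
Character 5 (derived state '1') is shared by Taxon S and Taxon Z — a synapomorphy uniting that clade.
Character 6: derived state '1' in Taxon M, Taxon S, Taxon V, and Taxon Z only — synapomorphy for {Taxon M, Taxon S, Taxon V, Taxon Z}.
Character 7 groups Taxon C and Taxon M, which is incompatible with the clades supported by the remaining characters; treating it as convergent (homoplasy) costs fewer steps than any alternative tree.
Most parsimonious ingroup topology: ((Taxon H,(((Taxon Z,Taxon S),Taxon M),Taxon V)),Taxon C).
Taxon Z and Taxon S form a cherry on this tree, so they are sister taxa.

Taxon S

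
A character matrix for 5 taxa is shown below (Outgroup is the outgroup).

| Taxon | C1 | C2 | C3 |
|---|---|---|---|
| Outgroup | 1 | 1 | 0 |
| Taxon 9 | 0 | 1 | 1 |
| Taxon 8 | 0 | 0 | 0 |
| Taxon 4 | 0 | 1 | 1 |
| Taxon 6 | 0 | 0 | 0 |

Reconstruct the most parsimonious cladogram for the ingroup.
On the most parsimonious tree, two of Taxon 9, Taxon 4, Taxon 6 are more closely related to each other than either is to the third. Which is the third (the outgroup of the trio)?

Taxon 6

Character polarity is set by the outgroup: the derived state is whichever differs from the outgroup's state, so for C1, C2 the derived state is '0', and for the remaining characters it is '1'.
All ingroup taxa share the derived state '0' for C1; it defines the ingroup but does not resolve relationships within it.
C2 (derived state '0') is shared by Taxon 6 and Taxon 8 — a synapomorphy uniting that clade.
C3: derived state '1' in Taxon 4 and Taxon 9 only — synapomorphy for {Taxon 4, Taxon 9}.
Most parsimonious ingroup topology: ((Taxon 9,Taxon 4),(Taxon 8,Taxon 6)).
Taxon 9 and Taxon 4 share a more recent common ancestor with each other than either does with Taxon 6, so Taxon 6 is the least closely related of the three.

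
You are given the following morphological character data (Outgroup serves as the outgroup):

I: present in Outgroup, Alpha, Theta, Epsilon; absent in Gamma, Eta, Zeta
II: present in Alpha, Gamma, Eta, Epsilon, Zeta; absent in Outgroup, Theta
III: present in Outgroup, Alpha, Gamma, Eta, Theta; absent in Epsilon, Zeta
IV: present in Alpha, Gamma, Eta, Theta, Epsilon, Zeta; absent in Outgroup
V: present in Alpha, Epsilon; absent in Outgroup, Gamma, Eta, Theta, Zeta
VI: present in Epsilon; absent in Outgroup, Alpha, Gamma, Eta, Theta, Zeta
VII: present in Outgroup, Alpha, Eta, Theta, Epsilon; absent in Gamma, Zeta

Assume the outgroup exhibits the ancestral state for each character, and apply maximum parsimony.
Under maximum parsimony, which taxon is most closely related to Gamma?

Character polarity is set by the outgroup: the derived state is whichever differs from the outgroup's state, so for I, III, VII the derived state is 'absent', and for the remaining characters it is 'present'.
Only Eta, Gamma, and Zeta show the derived state 'absent' for I, supporting them as a clade.
II: derived state 'present' in Alpha, Epsilon, Eta, Gamma, and Zeta only — synapomorphy for {Alpha, Epsilon, Eta, Gamma, Zeta}.
III (state 'absent') occurs in Epsilon and Zeta but conflicts with the nesting implied by the other characters — most parsimoniously interpreted as homoplasy.
IV (derived state 'present') is shared by all ingroup taxa — unites the whole ingroup.
Only Alpha and Epsilon show the derived state 'present' for V, supporting them as a clade.
VI: derived state 'present' in Epsilon only — an autapomorphy, so it tells us nothing about relationships among taxa.
Only Gamma and Zeta show the derived state 'absent' for VII, supporting them as a clade.
Most parsimonious ingroup topology: (((Alpha,Epsilon),((Gamma,Zeta),Eta)),Theta).
Gamma and Zeta form a cherry on this tree, so they are sister taxa.

Zeta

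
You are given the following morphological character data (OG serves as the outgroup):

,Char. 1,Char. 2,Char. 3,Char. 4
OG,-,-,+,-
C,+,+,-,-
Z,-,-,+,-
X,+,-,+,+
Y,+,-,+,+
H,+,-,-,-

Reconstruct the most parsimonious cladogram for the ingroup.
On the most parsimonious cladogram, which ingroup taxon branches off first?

Character polarity is set by the outgroup: the derived state is whichever differs from the outgroup's state, so for Char. 3 the derived state is '-', and for the remaining characters it is '+'.
Char. 1 (derived state '+') is shared by C, H, X, and Y — a synapomorphy uniting that clade.
Char. 2 (derived state '+') is unique to C (autapomorphy; uninformative for grouping).
Char. 3 (derived state '-') is shared by C and H — a synapomorphy uniting that clade.
Char. 4 (derived state '+') is shared by X and Y — a synapomorphy uniting that clade.
Most parsimonious ingroup topology: (((C,H),(X,Y)),Z).
Z is sister to the clade containing all other ingroup taxa, so it is the earliest-diverging (most basal) ingroup lineage.

Z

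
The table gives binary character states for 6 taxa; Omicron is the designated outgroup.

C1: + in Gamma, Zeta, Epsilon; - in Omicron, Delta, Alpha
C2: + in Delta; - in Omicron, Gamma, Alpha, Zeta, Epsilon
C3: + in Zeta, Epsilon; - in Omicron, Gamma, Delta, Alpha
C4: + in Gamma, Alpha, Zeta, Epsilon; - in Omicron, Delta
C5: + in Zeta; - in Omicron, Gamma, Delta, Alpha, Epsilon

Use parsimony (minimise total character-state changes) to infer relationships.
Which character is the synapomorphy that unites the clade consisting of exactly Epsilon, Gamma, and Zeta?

The outgroup has state '-' for every character, so '+' is the derived state throughout.
C1: derived state '+' in Epsilon, Gamma, and Zeta only — synapomorphy for {Epsilon, Gamma, Zeta}.
C2: derived state '+' in Delta only — an autapomorphy, so it tells us nothing about relationships among taxa.
C3 (derived state '+') is shared by Epsilon and Zeta — a synapomorphy uniting that clade.
Only Alpha, Epsilon, Gamma, and Zeta show the derived state '+' for C4, supporting them as a clade.
C5: derived state '+' in Zeta only — an autapomorphy, so it tells us nothing about relationships among taxa.
Most parsimonious ingroup topology: (((Gamma,(Zeta,Epsilon)),Alpha),Delta).
The clade {Epsilon, Gamma, Zeta} is supported by C1: its derived state '+' occurs in exactly those taxa and in no other taxon (including the outgroup).

C1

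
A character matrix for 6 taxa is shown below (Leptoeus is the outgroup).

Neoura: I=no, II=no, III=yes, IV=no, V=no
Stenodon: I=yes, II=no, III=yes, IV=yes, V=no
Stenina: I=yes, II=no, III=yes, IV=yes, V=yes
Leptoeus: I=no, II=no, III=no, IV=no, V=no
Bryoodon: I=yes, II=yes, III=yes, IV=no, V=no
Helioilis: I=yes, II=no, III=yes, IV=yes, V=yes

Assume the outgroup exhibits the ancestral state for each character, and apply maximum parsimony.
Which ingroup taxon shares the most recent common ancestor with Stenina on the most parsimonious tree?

The outgroup has state 'no' for every character, so 'yes' is the derived state throughout.
I (derived state 'yes') is shared by Bryoodon, Helioilis, Stenina, and Stenodon — a synapomorphy uniting that clade.
II (derived state 'yes') is unique to Bryoodon (autapomorphy; uninformative for grouping).
All ingroup taxa share the derived state 'yes' for III; it defines the ingroup but does not resolve relationships within it.
Only Helioilis, Stenina, and Stenodon show the derived state 'yes' for IV, supporting them as a clade.
V: derived state 'yes' in Helioilis and Stenina only — synapomorphy for {Helioilis, Stenina}.
Most parsimonious ingroup topology: ((Bryoodon,((Helioilis,Stenina),Stenodon)),Neoura).
Stenina and Helioilis form a cherry on this tree, so they are sister taxa.

Helioilis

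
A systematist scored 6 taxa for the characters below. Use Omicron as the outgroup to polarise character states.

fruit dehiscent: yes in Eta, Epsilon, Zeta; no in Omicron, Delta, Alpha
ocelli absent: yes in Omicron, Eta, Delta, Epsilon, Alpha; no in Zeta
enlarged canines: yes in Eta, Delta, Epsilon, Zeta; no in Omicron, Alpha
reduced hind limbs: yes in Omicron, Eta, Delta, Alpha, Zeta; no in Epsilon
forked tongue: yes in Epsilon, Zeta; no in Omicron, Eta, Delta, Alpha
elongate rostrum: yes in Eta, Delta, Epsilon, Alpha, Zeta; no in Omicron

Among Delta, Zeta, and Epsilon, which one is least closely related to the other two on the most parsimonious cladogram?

Delta

Character polarity is set by the outgroup: the derived state is whichever differs from the outgroup's state, so for ocelli absent, reduced hind limbs the derived state is 'no', and for the remaining characters it is 'yes'.
fruit dehiscent (derived state 'yes') is shared by Epsilon, Eta, and Zeta — a synapomorphy uniting that clade.
ocelli absent (derived state 'no') is unique to Zeta (autapomorphy; uninformative for grouping).
enlarged canines: derived state 'yes' in Delta, Epsilon, Eta, and Zeta only — synapomorphy for {Delta, Epsilon, Eta, Zeta}.
reduced hind limbs (derived state 'no') is unique to Epsilon (autapomorphy; uninformative for grouping).
forked tongue: derived state 'yes' in Epsilon and Zeta only — synapomorphy for {Epsilon, Zeta}.
All ingroup taxa share the derived state 'yes' for elongate rostrum; it defines the ingroup but does not resolve relationships within it.
Most parsimonious ingroup topology: (((Eta,(Epsilon,Zeta)),Delta),Alpha).
Zeta and Epsilon share a more recent common ancestor with each other than either does with Delta, so Delta is the least closely related of the three.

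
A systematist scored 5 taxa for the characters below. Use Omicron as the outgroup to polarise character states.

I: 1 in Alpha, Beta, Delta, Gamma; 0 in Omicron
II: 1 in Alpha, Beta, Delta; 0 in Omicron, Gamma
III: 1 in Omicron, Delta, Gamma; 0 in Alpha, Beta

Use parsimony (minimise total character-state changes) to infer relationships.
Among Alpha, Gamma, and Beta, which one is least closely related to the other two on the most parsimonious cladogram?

Gamma

Character polarity is set by the outgroup: the derived state is whichever differs from the outgroup's state, so for III the derived state is '0', and for the remaining characters it is '1'.
I (derived state '1') is shared by all ingroup taxa — unites the whole ingroup.
Only Alpha, Beta, and Delta show the derived state '1' for II, supporting them as a clade.
Only Alpha and Beta show the derived state '0' for III, supporting them as a clade.
Most parsimonious ingroup topology: (((Alpha,Beta),Delta),Gamma).
Alpha and Beta share a more recent common ancestor with each other than either does with Gamma, so Gamma is the least closely related of the three.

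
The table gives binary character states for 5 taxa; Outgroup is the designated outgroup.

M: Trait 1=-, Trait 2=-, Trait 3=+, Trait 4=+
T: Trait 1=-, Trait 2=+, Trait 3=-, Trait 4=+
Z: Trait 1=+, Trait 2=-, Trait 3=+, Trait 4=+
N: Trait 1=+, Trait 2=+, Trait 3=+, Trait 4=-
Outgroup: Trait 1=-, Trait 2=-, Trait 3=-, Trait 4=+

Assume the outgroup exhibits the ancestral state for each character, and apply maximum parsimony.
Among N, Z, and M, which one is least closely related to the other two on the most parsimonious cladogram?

M

Character polarity is set by the outgroup: the derived state is whichever differs from the outgroup's state, so for Trait 4 the derived state is '-', and for the remaining characters it is '+'.
Only N and Z show the derived state '+' for Trait 1, supporting them as a clade.
Trait 2 groups N and T, which is incompatible with the clades supported by the remaining characters; treating it as convergent (homoplasy) costs fewer steps than any alternative tree.
Only M, N, and Z show the derived state '+' for Trait 3, supporting them as a clade.
Trait 4 (derived state '-') is unique to N (autapomorphy; uninformative for grouping).
Most parsimonious ingroup topology: (((Z,N),M),T).
Z and N share a more recent common ancestor with each other than either does with M, so M is the least closely related of the three.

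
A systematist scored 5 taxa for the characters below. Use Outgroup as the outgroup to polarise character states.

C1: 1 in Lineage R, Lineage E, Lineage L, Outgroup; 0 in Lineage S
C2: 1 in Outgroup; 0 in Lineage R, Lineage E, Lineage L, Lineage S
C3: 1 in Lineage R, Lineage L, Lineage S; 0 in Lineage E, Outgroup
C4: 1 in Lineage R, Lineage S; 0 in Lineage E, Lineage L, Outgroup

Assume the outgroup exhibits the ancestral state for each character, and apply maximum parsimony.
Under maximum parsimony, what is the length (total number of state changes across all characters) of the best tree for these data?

Character polarity is set by the outgroup: the derived state is whichever differs from the outgroup's state, so for C1, C2 the derived state is '0', and for the remaining characters it is '1'.
C1 (derived state '0') is unique to Lineage S (autapomorphy; uninformative for grouping).
C2 (derived state '0') is shared by all ingroup taxa — unites the whole ingroup.
Only Lineage L, Lineage R, and Lineage S show the derived state '1' for C3, supporting them as a clade.
Only Lineage R and Lineage S show the derived state '1' for C4, supporting them as a clade.
Most parsimonious ingroup topology: (((Lineage R,Lineage S),Lineage L),Lineage E).
Changes per character on this tree: C1: 1; C2: 1; C3: 1; C4: 1.
Total = 4.

4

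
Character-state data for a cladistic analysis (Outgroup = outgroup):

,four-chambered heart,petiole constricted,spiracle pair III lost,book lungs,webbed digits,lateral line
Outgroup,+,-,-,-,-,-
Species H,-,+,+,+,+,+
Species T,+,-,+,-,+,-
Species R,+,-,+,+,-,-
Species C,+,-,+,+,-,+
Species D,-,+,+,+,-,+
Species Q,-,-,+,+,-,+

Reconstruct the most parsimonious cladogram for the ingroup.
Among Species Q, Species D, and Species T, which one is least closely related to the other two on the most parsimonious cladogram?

Species T

Character polarity is set by the outgroup: the derived state is whichever differs from the outgroup's state, so for four-chambered heart the derived state is '-', and for the remaining characters it is '+'.
four-chambered heart (derived state '-') is shared by Species D, Species H, and Species Q — a synapomorphy uniting that clade.
Only Species D and Species H show the derived state '+' for petiole constricted, supporting them as a clade.
spiracle pair III lost (derived state '+') is shared by all ingroup taxa — unites the whole ingroup.
Only Species C, Species D, Species H, Species Q, and Species R show the derived state '+' for book lungs, supporting them as a clade.
webbed digits groups Species H and Species T, which is incompatible with the clades supported by the remaining characters; treating it as convergent (homoplasy) costs fewer steps than any alternative tree.
Only Species C, Species D, Species H, and Species Q show the derived state '+' for lateral line, supporting them as a clade.
Most parsimonious ingroup topology: (((((Species H,Species D),Species Q),Species C),Species R),Species T).
Species D and Species Q share a more recent common ancestor with each other than either does with Species T, so Species T is the least closely related of the three.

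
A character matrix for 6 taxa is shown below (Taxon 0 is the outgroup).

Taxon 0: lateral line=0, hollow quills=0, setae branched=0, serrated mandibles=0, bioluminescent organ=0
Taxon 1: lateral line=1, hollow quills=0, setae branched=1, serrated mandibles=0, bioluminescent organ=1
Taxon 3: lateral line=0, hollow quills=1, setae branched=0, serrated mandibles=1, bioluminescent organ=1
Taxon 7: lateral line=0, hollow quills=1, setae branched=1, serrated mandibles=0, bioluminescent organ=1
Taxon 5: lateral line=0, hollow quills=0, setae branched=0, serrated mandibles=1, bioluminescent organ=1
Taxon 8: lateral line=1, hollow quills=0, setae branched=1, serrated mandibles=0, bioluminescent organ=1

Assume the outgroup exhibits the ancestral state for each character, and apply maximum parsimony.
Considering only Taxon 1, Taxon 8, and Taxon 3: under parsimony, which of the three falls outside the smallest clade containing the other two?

The outgroup has state '0' for every character, so '1' is the derived state throughout.
lateral line: derived state '1' in Taxon 1 and Taxon 8 only — synapomorphy for {Taxon 1, Taxon 8}.
hollow quills (state '1') occurs in Taxon 3 and Taxon 7 but conflicts with the nesting implied by the other characters — most parsimoniously interpreted as homoplasy.
Only Taxon 1, Taxon 7, and Taxon 8 show the derived state '1' for setae branched, supporting them as a clade.
Only Taxon 3 and Taxon 5 show the derived state '1' for serrated mandibles, supporting them as a clade.
All ingroup taxa share the derived state '1' for bioluminescent organ; it defines the ingroup but does not resolve relationships within it.
Most parsimonious ingroup topology: (((Taxon 1,Taxon 8),Taxon 7),(Taxon 3,Taxon 5)).
Taxon 1 and Taxon 8 share a more recent common ancestor with each other than either does with Taxon 3, so Taxon 3 is the least closely related of the three.

Taxon 3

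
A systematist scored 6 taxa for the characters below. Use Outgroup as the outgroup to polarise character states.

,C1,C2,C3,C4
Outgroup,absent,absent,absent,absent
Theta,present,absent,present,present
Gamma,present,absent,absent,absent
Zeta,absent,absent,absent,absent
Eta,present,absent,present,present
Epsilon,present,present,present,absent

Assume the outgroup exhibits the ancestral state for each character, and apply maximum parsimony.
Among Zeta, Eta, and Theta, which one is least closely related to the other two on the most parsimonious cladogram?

The outgroup has state 'absent' for every character, so 'present' is the derived state throughout.
Only Epsilon, Eta, Gamma, and Theta show the derived state 'present' for C1, supporting them as a clade.
C2: derived state 'present' in Epsilon only — an autapomorphy, so it tells us nothing about relationships among taxa.
C3: derived state 'present' in Epsilon, Eta, and Theta only — synapomorphy for {Epsilon, Eta, Theta}.
C4: derived state 'present' in Eta and Theta only — synapomorphy for {Eta, Theta}.
Most parsimonious ingroup topology: ((((Theta,Eta),Epsilon),Gamma),Zeta).
Eta and Theta share a more recent common ancestor with each other than either does with Zeta, so Zeta is the least closely related of the three.

Zeta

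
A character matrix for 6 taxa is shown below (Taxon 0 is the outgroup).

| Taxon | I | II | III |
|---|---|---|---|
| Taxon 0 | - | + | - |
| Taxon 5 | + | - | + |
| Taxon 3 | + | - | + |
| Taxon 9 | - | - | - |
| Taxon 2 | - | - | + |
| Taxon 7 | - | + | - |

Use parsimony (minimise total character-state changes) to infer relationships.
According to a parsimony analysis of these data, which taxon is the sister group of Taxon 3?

Taxon 5

Character polarity is set by the outgroup: the derived state is whichever differs from the outgroup's state, so for II the derived state is '-', and for the remaining characters it is '+'.
I: derived state '+' in Taxon 3 and Taxon 5 only — synapomorphy for {Taxon 3, Taxon 5}.
II: derived state '-' in Taxon 2, Taxon 3, Taxon 5, and Taxon 9 only — synapomorphy for {Taxon 2, Taxon 3, Taxon 5, Taxon 9}.
III (derived state '+') is shared by Taxon 2, Taxon 3, and Taxon 5 — a synapomorphy uniting that clade.
Most parsimonious ingroup topology: ((((Taxon 5,Taxon 3),Taxon 2),Taxon 9),Taxon 7).
Taxon 3 and Taxon 5 form a cherry on this tree, so they are sister taxa.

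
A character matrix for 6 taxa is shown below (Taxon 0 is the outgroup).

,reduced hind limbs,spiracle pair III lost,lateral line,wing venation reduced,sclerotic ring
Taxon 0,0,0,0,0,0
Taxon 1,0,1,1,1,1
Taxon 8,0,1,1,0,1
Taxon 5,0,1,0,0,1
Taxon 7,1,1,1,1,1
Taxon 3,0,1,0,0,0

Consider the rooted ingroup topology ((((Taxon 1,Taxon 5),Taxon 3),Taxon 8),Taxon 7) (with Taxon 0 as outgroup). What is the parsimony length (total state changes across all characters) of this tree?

9

Map each character onto ((((Taxon 1,Taxon 5),Taxon 3),Taxon 8),Taxon 7) (rooted by Taxon 0) and count the minimum state changes it requires (Fitch parsimony):
reduced hind limbs: 1; spiracle pair III lost: 1; lateral line: 3; wing venation reduced: 2; sclerotic ring: 2.
Total tree length = 9.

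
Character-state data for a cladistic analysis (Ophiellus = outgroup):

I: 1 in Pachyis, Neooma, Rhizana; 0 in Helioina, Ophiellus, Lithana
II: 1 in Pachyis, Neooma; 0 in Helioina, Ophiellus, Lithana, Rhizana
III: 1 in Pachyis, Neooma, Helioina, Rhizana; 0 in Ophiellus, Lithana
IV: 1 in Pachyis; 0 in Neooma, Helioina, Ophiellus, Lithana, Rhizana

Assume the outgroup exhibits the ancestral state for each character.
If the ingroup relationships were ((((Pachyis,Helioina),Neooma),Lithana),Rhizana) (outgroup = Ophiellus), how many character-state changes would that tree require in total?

Map each character onto ((((Pachyis,Helioina),Neooma),Lithana),Rhizana) (rooted by Ophiellus) and count the minimum state changes it requires (Fitch parsimony):
I: 3; II: 2; III: 2; IV: 1.
Total tree length = 8.

8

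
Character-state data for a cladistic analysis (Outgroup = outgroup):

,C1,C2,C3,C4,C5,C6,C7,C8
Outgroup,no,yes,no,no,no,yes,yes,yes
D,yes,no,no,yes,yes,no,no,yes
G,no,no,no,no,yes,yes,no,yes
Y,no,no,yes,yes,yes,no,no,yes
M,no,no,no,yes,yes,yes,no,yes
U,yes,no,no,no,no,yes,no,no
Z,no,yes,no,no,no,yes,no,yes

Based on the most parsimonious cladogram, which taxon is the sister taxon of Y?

D

Character polarity is set by the outgroup: the derived state is whichever differs from the outgroup's state, so for C2, C6, C7, C8 the derived state is 'no', and for the remaining characters it is 'yes'.
C1 groups D and U, which is incompatible with the clades supported by the remaining characters; treating it as convergent (homoplasy) costs fewer steps than any alternative tree.
C2 (derived state 'no') is shared by D, G, M, U, and Y — a synapomorphy uniting that clade.
C3: derived state 'yes' in Y only — an autapomorphy, so it tells us nothing about relationships among taxa.
C4: derived state 'yes' in D, M, and Y only — synapomorphy for {D, M, Y}.
C5: derived state 'yes' in D, G, M, and Y only — synapomorphy for {D, G, M, Y}.
C6: derived state 'no' in D and Y only — synapomorphy for {D, Y}.
All ingroup taxa share the derived state 'no' for C7; it defines the ingroup but does not resolve relationships within it.
C8 (derived state 'no') is unique to U (autapomorphy; uninformative for grouping).
Most parsimonious ingroup topology: (((((D,Y),M),G),U),Z).
Y and D form a cherry on this tree, so they are sister taxa.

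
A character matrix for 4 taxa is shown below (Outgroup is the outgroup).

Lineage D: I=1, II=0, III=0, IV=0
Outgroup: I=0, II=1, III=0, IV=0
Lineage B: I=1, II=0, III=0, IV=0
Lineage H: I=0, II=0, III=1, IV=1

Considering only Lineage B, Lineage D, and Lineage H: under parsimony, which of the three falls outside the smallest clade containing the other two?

Character polarity is set by the outgroup: the derived state is whichever differs from the outgroup's state, so for II the derived state is '0', and for the remaining characters it is '1'.
Only Lineage B and Lineage D show the derived state '1' for I, supporting them as a clade.
All ingroup taxa share the derived state '0' for II; it defines the ingroup but does not resolve relationships within it.
III (derived state '1') is unique to Lineage H (autapomorphy; uninformative for grouping).
IV (derived state '1') is unique to Lineage H (autapomorphy; uninformative for grouping).
Most parsimonious ingroup topology: (Lineage H,(Lineage B,Lineage D)).
Lineage B and Lineage D share a more recent common ancestor with each other than either does with Lineage H, so Lineage H is the least closely related of the three.

Lineage H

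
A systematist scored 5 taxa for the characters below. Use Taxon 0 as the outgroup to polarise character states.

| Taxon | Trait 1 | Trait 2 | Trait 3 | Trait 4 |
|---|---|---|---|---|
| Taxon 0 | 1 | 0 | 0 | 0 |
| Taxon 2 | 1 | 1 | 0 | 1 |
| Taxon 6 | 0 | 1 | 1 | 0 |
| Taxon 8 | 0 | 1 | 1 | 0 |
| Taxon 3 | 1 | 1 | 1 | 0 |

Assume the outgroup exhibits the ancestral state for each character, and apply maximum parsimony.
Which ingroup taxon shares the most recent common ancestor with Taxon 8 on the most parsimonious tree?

Character polarity is set by the outgroup: the derived state is whichever differs from the outgroup's state, so for Trait 1 the derived state is '0', and for the remaining characters it is '1'.
Only Taxon 6 and Taxon 8 show the derived state '0' for Trait 1, supporting them as a clade.
All ingroup taxa share the derived state '1' for Trait 2; it defines the ingroup but does not resolve relationships within it.
Trait 3: derived state '1' in Taxon 3, Taxon 6, and Taxon 8 only — synapomorphy for {Taxon 3, Taxon 6, Taxon 8}.
Trait 4: derived state '1' in Taxon 2 only — an autapomorphy, so it tells us nothing about relationships among taxa.
Most parsimonious ingroup topology: (Taxon 2,((Taxon 6,Taxon 8),Taxon 3)).
Taxon 8 and Taxon 6 form a cherry on this tree, so they are sister taxa.

Taxon 6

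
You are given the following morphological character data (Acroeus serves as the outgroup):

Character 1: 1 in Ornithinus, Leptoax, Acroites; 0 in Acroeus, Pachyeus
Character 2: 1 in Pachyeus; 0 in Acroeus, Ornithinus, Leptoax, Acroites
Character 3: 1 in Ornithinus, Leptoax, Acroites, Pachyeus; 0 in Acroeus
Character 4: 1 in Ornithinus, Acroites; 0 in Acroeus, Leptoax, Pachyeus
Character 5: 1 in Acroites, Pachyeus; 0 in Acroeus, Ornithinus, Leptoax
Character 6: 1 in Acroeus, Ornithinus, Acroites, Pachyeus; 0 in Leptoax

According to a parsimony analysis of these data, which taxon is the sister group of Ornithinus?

Character polarity is set by the outgroup: the derived state is whichever differs from the outgroup's state, so for Character 6 the derived state is '0', and for the remaining characters it is '1'.
Character 1 (derived state '1') is shared by Acroites, Leptoax, and Ornithinus — a synapomorphy uniting that clade.
Character 2: derived state '1' in Pachyeus only — an autapomorphy, so it tells us nothing about relationships among taxa.
Character 3 (derived state '1') is shared by all ingroup taxa — unites the whole ingroup.
Character 4: derived state '1' in Acroites and Ornithinus only — synapomorphy for {Acroites, Ornithinus}.
Character 5 groups Acroites and Pachyeus, which is incompatible with the clades supported by the remaining characters; treating it as convergent (homoplasy) costs fewer steps than any alternative tree.
Character 6: derived state '0' in Leptoax only — an autapomorphy, so it tells us nothing about relationships among taxa.
Most parsimonious ingroup topology: (((Ornithinus,Acroites),Leptoax),Pachyeus).
Ornithinus and Acroites form a cherry on this tree, so they are sister taxa.

Acroites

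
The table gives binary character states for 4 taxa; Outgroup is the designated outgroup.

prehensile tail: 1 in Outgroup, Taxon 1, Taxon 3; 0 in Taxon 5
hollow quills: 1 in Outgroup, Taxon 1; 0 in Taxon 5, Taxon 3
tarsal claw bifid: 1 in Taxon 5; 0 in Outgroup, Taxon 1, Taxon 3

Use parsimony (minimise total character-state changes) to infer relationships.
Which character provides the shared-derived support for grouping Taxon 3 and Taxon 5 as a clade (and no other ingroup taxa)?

hollow quills

Character polarity is set by the outgroup: the derived state is whichever differs from the outgroup's state, so for prehensile tail, hollow quills the derived state is '0', and for the remaining characters it is '1'.
prehensile tail: derived state '0' in Taxon 5 only — an autapomorphy, so it tells us nothing about relationships among taxa.
Only Taxon 3 and Taxon 5 show the derived state '0' for hollow quills, supporting them as a clade.
tarsal claw bifid (derived state '1') is unique to Taxon 5 (autapomorphy; uninformative for grouping).
Most parsimonious ingroup topology: (Taxon 1,(Taxon 5,Taxon 3)).
The clade {Taxon 3, Taxon 5} is supported by hollow quills: its derived state '0' occurs in exactly those taxa and in no other taxon (including the outgroup).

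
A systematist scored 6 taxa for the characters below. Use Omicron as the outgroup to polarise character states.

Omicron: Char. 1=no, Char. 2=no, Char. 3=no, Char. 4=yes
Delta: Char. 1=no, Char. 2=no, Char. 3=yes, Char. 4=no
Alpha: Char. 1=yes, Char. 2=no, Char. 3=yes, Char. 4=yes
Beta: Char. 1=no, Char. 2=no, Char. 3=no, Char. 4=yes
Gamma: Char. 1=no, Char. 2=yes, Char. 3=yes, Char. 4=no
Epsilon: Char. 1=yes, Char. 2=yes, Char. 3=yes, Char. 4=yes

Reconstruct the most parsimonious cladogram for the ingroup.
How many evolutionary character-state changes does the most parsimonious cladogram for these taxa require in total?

5

Character polarity is set by the outgroup: the derived state is whichever differs from the outgroup's state, so for Char. 4 the derived state is 'no', and for the remaining characters it is 'yes'.
Char. 1: derived state 'yes' in Alpha and Epsilon only — synapomorphy for {Alpha, Epsilon}.
Char. 2 (state 'yes') occurs in Epsilon and Gamma but conflicts with the nesting implied by the other characters — most parsimoniously interpreted as homoplasy.
Char. 3: derived state 'yes' in Alpha, Delta, Epsilon, and Gamma only — synapomorphy for {Alpha, Delta, Epsilon, Gamma}.
Char. 4 (derived state 'no') is shared by Delta and Gamma — a synapomorphy uniting that clade.
Most parsimonious ingroup topology: (((Delta,Gamma),(Alpha,Epsilon)),Beta).
Changes per character on this tree: Char. 1: 1; Char. 2: 2; Char. 3: 1; Char. 4: 1.
Total = 5.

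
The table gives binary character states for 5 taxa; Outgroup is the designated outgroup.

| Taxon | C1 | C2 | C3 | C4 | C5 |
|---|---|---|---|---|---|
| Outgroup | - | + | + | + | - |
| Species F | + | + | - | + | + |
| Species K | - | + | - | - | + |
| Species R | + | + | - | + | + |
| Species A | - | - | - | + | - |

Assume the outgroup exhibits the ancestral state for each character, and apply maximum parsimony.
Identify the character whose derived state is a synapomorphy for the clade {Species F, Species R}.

Character polarity is set by the outgroup: the derived state is whichever differs from the outgroup's state, so for C2, C3, C4 the derived state is '-', and for the remaining characters it is '+'.
Only Species F and Species R show the derived state '+' for C1, supporting them as a clade.
C2: derived state '-' in Species A only — an autapomorphy, so it tells us nothing about relationships among taxa.
C3 (derived state '-') is shared by all ingroup taxa — unites the whole ingroup.
C4: derived state '-' in Species K only — an autapomorphy, so it tells us nothing about relationships among taxa.
C5: derived state '+' in Species F, Species K, and Species R only — synapomorphy for {Species F, Species K, Species R}.
Most parsimonious ingroup topology: (((Species F,Species R),Species K),Species A).
The clade {Species F, Species R} is supported by C1: its derived state '+' occurs in exactly those taxa and in no other taxon (including the outgroup).

C1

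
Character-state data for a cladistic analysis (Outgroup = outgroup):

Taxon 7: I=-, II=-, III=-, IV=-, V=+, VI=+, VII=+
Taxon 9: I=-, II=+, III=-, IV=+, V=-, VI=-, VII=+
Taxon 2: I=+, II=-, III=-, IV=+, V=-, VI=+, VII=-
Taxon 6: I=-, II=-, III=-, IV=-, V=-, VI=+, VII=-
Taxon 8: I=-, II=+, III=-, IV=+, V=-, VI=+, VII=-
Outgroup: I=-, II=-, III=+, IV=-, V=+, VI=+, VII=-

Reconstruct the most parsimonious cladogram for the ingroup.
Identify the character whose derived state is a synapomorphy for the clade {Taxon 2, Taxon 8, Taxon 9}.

Character polarity is set by the outgroup: the derived state is whichever differs from the outgroup's state, so for III, V, VI the derived state is '-', and for the remaining characters it is '+'.
I (derived state '+') is unique to Taxon 2 (autapomorphy; uninformative for grouping).
Only Taxon 8 and Taxon 9 show the derived state '+' for II, supporting them as a clade.
III (derived state '-') is shared by all ingroup taxa — unites the whole ingroup.
IV (derived state '+') is shared by Taxon 2, Taxon 8, and Taxon 9 — a synapomorphy uniting that clade.
Only Taxon 2, Taxon 6, Taxon 8, and Taxon 9 show the derived state '-' for V, supporting them as a clade.
VI (derived state '-') is unique to Taxon 9 (autapomorphy; uninformative for grouping).
VII (state '+') occurs in Taxon 7 and Taxon 9 but conflicts with the nesting implied by the other characters — most parsimoniously interpreted as homoplasy.
Most parsimonious ingroup topology: ((Taxon 6,((Taxon 8,Taxon 9),Taxon 2)),Taxon 7).
The clade {Taxon 2, Taxon 8, Taxon 9} is supported by IV: its derived state '+' occurs in exactly those taxa and in no other taxon (including the outgroup).

IV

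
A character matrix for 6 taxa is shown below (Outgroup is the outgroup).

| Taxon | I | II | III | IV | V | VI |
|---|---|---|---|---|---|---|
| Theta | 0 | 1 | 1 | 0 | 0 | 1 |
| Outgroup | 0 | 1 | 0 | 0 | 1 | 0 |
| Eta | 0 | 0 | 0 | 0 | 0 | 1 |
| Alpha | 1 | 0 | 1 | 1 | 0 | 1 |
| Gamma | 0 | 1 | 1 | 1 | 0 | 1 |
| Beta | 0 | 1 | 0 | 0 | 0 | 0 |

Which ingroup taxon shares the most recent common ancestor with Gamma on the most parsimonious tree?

Character polarity is set by the outgroup: the derived state is whichever differs from the outgroup's state, so for II, V the derived state is '0', and for the remaining characters it is '1'.
I (derived state '1') is unique to Alpha (autapomorphy; uninformative for grouping).
II groups Alpha and Eta, which is incompatible with the clades supported by the remaining characters; treating it as convergent (homoplasy) costs fewer steps than any alternative tree.
III: derived state '1' in Alpha, Gamma, and Theta only — synapomorphy for {Alpha, Gamma, Theta}.
Only Alpha and Gamma show the derived state '1' for IV, supporting them as a clade.
V (derived state '0') is shared by all ingroup taxa — unites the whole ingroup.
Only Alpha, Eta, Gamma, and Theta show the derived state '1' for VI, supporting them as a clade.
Most parsimonious ingroup topology: ((((Gamma,Alpha),Theta),Eta),Beta).
Gamma and Alpha form a cherry on this tree, so they are sister taxa.

Alpha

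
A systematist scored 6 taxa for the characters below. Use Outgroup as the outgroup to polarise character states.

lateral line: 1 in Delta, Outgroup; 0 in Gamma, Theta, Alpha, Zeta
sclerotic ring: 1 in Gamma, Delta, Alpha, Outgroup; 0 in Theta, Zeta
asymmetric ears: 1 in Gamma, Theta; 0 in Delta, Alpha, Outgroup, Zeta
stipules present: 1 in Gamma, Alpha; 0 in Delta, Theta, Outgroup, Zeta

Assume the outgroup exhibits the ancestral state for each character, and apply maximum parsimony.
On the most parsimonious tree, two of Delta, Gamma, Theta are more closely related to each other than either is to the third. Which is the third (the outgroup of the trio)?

Delta

Character polarity is set by the outgroup: the derived state is whichever differs from the outgroup's state, so for lateral line, sclerotic ring the derived state is '0', and for the remaining characters it is '1'.
lateral line: derived state '0' in Alpha, Gamma, Theta, and Zeta only — synapomorphy for {Alpha, Gamma, Theta, Zeta}.
Only Theta and Zeta show the derived state '0' for sclerotic ring, supporting them as a clade.
asymmetric ears groups Gamma and Theta, which is incompatible with the clades supported by the remaining characters; treating it as convergent (homoplasy) costs fewer steps than any alternative tree.
stipules present: derived state '1' in Alpha and Gamma only — synapomorphy for {Alpha, Gamma}.
Most parsimonious ingroup topology: (((Alpha,Gamma),(Zeta,Theta)),Delta).
Theta and Gamma share a more recent common ancestor with each other than either does with Delta, so Delta is the least closely related of the three.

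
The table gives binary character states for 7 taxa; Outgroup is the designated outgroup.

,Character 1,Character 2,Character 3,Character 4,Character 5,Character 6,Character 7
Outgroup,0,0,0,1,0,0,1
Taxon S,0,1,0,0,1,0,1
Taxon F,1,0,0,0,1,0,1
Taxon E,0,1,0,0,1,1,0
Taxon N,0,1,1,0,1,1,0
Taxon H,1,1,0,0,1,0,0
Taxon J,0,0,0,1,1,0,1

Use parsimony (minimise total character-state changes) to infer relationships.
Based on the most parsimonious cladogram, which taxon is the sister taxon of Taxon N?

Taxon E

Character polarity is set by the outgroup: the derived state is whichever differs from the outgroup's state, so for Character 4, Character 7 the derived state is '0', and for the remaining characters it is '1'.
Character 1 groups Taxon F and Taxon H, which is incompatible with the clades supported by the remaining characters; treating it as convergent (homoplasy) costs fewer steps than any alternative tree.
Character 2 (derived state '1') is shared by Taxon E, Taxon H, Taxon N, and Taxon S — a synapomorphy uniting that clade.
Character 3: derived state '1' in Taxon N only — an autapomorphy, so it tells us nothing about relationships among taxa.
Only Taxon E, Taxon F, Taxon H, Taxon N, and Taxon S show the derived state '0' for Character 4, supporting them as a clade.
All ingroup taxa share the derived state '1' for Character 5; it defines the ingroup but does not resolve relationships within it.
Character 6 (derived state '1') is shared by Taxon E and Taxon N — a synapomorphy uniting that clade.
Character 7 (derived state '0') is shared by Taxon E, Taxon H, and Taxon N — a synapomorphy uniting that clade.
Most parsimonious ingroup topology: (((Taxon S,((Taxon E,Taxon N),Taxon H)),Taxon F),Taxon J).
Taxon N and Taxon E form a cherry on this tree, so they are sister taxa.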